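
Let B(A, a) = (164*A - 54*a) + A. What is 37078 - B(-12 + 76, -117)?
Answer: 20200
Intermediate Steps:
B(A, a) = -54*a + 165*A (B(A, a) = (-54*a + 164*A) + A = -54*a + 165*A)
37078 - B(-12 + 76, -117) = 37078 - (-54*(-117) + 165*(-12 + 76)) = 37078 - (6318 + 165*64) = 37078 - (6318 + 10560) = 37078 - 1*16878 = 37078 - 16878 = 20200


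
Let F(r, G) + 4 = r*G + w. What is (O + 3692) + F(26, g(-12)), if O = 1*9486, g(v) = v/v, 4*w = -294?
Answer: 26253/2 ≈ 13127.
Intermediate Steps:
w = -147/2 (w = (1/4)*(-294) = -147/2 ≈ -73.500)
g(v) = 1
F(r, G) = -155/2 + G*r (F(r, G) = -4 + (r*G - 147/2) = -4 + (G*r - 147/2) = -4 + (-147/2 + G*r) = -155/2 + G*r)
O = 9486
(O + 3692) + F(26, g(-12)) = (9486 + 3692) + (-155/2 + 1*26) = 13178 + (-155/2 + 26) = 13178 - 103/2 = 26253/2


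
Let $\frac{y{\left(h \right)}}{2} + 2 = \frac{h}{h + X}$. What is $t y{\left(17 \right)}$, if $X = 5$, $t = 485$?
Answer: $- \frac{13095}{11} \approx -1190.5$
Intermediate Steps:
$y{\left(h \right)} = -4 + \frac{2 h}{5 + h}$ ($y{\left(h \right)} = -4 + 2 \frac{h}{h + 5} = -4 + 2 \frac{h}{5 + h} = -4 + \frac{2 h}{5 + h}$)
$t y{\left(17 \right)} = 485 \frac{2 \left(-10 - 17\right)}{5 + 17} = 485 \frac{2 \left(-10 - 17\right)}{22} = 485 \cdot 2 \cdot \frac{1}{22} \left(-27\right) = 485 \left(- \frac{27}{11}\right) = - \frac{13095}{11}$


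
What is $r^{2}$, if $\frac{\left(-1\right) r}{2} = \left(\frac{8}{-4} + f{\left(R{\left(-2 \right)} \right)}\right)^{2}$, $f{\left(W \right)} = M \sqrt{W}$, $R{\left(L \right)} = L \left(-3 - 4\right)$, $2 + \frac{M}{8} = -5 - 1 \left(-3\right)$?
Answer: $823459904 + 14684160 \sqrt{14} \approx 8.784 \cdot 10^{8}$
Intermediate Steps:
$M = -32$ ($M = -16 + 8 \left(-5 - 1 \left(-3\right)\right) = -16 + 8 \left(-5 - -3\right) = -16 + 8 \left(-5 + 3\right) = -16 + 8 \left(-2\right) = -16 - 16 = -32$)
$R{\left(L \right)} = - 7 L$ ($R{\left(L \right)} = L \left(-7\right) = - 7 L$)
$f{\left(W \right)} = - 32 \sqrt{W}$
$r = - 2 \left(-2 - 32 \sqrt{14}\right)^{2}$ ($r = - 2 \left(\frac{8}{-4} - 32 \sqrt{\left(-7\right) \left(-2\right)}\right)^{2} = - 2 \left(8 \left(- \frac{1}{4}\right) - 32 \sqrt{14}\right)^{2} = - 2 \left(-2 - 32 \sqrt{14}\right)^{2} \approx -29638.0$)
$r^{2} = \left(-28680 - 256 \sqrt{14}\right)^{2}$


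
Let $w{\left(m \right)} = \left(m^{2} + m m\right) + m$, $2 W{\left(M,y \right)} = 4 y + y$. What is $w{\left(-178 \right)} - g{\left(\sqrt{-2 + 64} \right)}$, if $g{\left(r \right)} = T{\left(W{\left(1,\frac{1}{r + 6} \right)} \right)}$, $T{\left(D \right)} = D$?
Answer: $\frac{1642955}{26} - \frac{5 \sqrt{62}}{52} \approx 63190.0$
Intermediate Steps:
$W{\left(M,y \right)} = \frac{5 y}{2}$ ($W{\left(M,y \right)} = \frac{4 y + y}{2} = \frac{5 y}{2}$)
$w{\left(m \right)} = m + 2 m^{2}$ ($w{\left(m \right)} = \left(m^{2} + m^{2}\right) + m = 2 m^{2} + m = m + 2 m^{2}$)
$g{\left(r \right)} = \frac{5}{2 \left(6 + r\right)}$ ($g{\left(r \right)} = \frac{5}{2 \left(r + 6\right)} = \frac{5}{2 \left(6 + r\right)}$)
$w{\left(-178 \right)} - g{\left(\sqrt{-2 + 64} \right)} = - 178 \left(1 + 2 \left(-178\right)\right) - \frac{5}{2 \left(6 + \sqrt{-2 + 64}\right)} = - 178 \left(1 - 356\right) - \frac{5}{2 \left(6 + \sqrt{62}\right)} = \left(-178\right) \left(-355\right) - \frac{5}{2 \left(6 + \sqrt{62}\right)} = 63190 - \frac{5}{2 \left(6 + \sqrt{62}\right)}$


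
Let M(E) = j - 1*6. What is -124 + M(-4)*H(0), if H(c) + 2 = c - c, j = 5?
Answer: -122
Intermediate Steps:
M(E) = -1 (M(E) = 5 - 1*6 = 5 - 6 = -1)
H(c) = -2 (H(c) = -2 + (c - c) = -2 + 0 = -2)
-124 + M(-4)*H(0) = -124 - 1*(-2) = -124 + 2 = -122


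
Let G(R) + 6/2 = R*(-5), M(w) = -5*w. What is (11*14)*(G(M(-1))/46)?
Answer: -2156/23 ≈ -93.739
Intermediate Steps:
G(R) = -3 - 5*R (G(R) = -3 + R*(-5) = -3 - 5*R)
(11*14)*(G(M(-1))/46) = (11*14)*((-3 - (-25)*(-1))/46) = 154*((-3 - 5*5)*(1/46)) = 154*((-3 - 25)*(1/46)) = 154*(-28*1/46) = 154*(-14/23) = -2156/23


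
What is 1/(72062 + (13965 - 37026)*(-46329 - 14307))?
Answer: 1/1398398858 ≈ 7.1510e-10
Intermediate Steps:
1/(72062 + (13965 - 37026)*(-46329 - 14307)) = 1/(72062 - 23061*(-60636)) = 1/(72062 + 1398326796) = 1/1398398858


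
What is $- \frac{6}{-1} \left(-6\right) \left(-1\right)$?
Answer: $36$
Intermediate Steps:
$- \frac{6}{-1} \left(-6\right) \left(-1\right) = \left(-6\right) \left(-1\right) \left(-6\right) \left(-1\right) = 6 \left(-6\right) \left(-1\right) = \left(-36\right) \left(-1\right) = 36$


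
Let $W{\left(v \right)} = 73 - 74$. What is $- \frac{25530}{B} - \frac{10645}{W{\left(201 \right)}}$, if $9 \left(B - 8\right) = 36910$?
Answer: $\frac{196721810}{18491} \approx 10639.0$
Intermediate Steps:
$W{\left(v \right)} = -1$
$B = \frac{36982}{9}$ ($B = 8 + \frac{1}{9} \cdot 36910 = 8 + \frac{36910}{9} = \frac{36982}{9} \approx 4109.1$)
$- \frac{25530}{B} - \frac{10645}{W{\left(201 \right)}} = - \frac{25530}{\frac{36982}{9}} - \frac{10645}{-1} = \left(-25530\right) \frac{9}{36982} - -10645 = - \frac{114885}{18491} + 10645 = \frac{196721810}{18491}$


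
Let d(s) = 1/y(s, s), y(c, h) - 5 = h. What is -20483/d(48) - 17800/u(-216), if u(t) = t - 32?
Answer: -33651344/31 ≈ -1.0855e+6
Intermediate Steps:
y(c, h) = 5 + h
u(t) = -32 + t
d(s) = 1/(5 + s)
-20483/d(48) - 17800/u(-216) = -20483/(1/(5 + 48)) - 17800/(-32 - 216) = -20483/(1/53) - 17800/(-248) = -20483/1/53 - 17800*(-1/248) = -20483*53 + 2225/31 = -1085599 + 2225/31 = -33651344/31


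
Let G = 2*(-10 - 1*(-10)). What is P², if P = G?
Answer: 0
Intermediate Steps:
G = 0 (G = 2*(-10 + 10) = 2*0 = 0)
P = 0
P² = 0² = 0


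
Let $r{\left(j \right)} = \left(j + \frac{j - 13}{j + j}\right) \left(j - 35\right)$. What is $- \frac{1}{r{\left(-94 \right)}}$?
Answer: $- \frac{188}{2265885} \approx -8.297 \cdot 10^{-5}$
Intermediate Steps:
$r{\left(j \right)} = \left(-35 + j\right) \left(j + \frac{-13 + j}{2 j}\right)$ ($r{\left(j \right)} = \left(j + \frac{-13 + j}{2 j}\right) \left(-35 + j\right) = \left(-35 + j\right) \left(j + \frac{-13 + j}{2 j}\right)$)
$- \frac{1}{r{\left(-94 \right)}} = - \frac{1}{-24 + \left(-94\right)^{2} - -3243 + \frac{455}{2 \left(-94\right)}} = - \frac{1}{-24 + 8836 + 3243 + \frac{455}{2} \left(- \frac{1}{94}\right)} = - \frac{1}{-24 + 8836 + 3243 - \frac{455}{188}} = - \frac{1}{\frac{2265885}{188}} = \left(-1\right) \frac{188}{2265885} = - \frac{188}{2265885}$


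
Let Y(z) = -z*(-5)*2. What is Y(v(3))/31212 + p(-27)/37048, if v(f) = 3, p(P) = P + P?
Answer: -23917/48180924 ≈ -0.00049640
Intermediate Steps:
p(P) = 2*P
Y(z) = 10*z (Y(z) = -(-5)*z*2 = (5*z)*2 = 10*z)
Y(v(3))/31212 + p(-27)/37048 = (10*3)/31212 + (2*(-27))/37048 = 30*(1/31212) - 54*1/37048 = 5/5202 - 27/18524 = -23917/48180924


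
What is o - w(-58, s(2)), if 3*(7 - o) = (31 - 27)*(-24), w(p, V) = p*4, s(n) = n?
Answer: 271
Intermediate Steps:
w(p, V) = 4*p
o = 39 (o = 7 - (31 - 27)*(-24)/3 = 7 - 4*(-24)/3 = 7 - ⅓*(-96) = 7 + 32 = 39)
o - w(-58, s(2)) = 39 - 4*(-58) = 39 - 1*(-232) = 39 + 232 = 271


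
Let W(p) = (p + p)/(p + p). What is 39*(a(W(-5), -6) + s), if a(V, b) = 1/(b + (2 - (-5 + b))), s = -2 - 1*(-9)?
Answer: 1950/7 ≈ 278.57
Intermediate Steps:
s = 7 (s = -2 + 9 = 7)
W(p) = 1 (W(p) = (2*p)/((2*p)) = (2*p)*(1/(2*p)) = 1)
a(V, b) = 1/7 (a(V, b) = 1/(b + (2 + (5 - b))) = 1/(b + (7 - b)) = 1/7)
39*(a(W(-5), -6) + s) = 39*(1/7 + 7) = 39*(50/7) = 1950/7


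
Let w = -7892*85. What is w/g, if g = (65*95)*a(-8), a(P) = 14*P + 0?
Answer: 33541/34580 ≈ 0.96995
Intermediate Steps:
a(P) = 14*P
w = -670820
g = -691600 (g = (65*95)*(14*(-8)) = 6175*(-112) = -691600)
w/g = -670820/(-691600) = -670820*(-1/691600) = 33541/34580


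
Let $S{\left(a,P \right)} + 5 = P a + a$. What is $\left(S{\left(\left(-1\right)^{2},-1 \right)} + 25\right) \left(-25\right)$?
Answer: $-500$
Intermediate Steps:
$S{\left(a,P \right)} = -5 + a + P a$ ($S{\left(a,P \right)} = -5 + \left(P a + a\right) = -5 + \left(a + P a\right) = -5 + a + P a$)
$\left(S{\left(\left(-1\right)^{2},-1 \right)} + 25\right) \left(-25\right) = \left(\left(-5 + \left(-1\right)^{2} - \left(-1\right)^{2}\right) + 25\right) \left(-25\right) = \left(\left(-5 + 1 - 1\right) + 25\right) \left(-25\right) = \left(-5 + 25\right) \left(-25\right) = 20 \left(-25\right) = -500$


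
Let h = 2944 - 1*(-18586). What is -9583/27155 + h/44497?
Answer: 158232399/1208316035 ≈ 0.13095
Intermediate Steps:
h = 21530 (h = 2944 + 18586 = 21530)
-9583/27155 + h/44497 = -9583/27155 + 21530/44497 = 158232399/1208316035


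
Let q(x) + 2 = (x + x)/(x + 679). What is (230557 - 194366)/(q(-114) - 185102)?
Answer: -20447915/104583988 ≈ -0.19552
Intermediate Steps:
q(x) = -2 + 2*x/(679 + x) (q(x) = -2 + (x + x)/(x + 679) = -2 + (2*x)/(679 + x) = -2 + 2*x/(679 + x))
(230557 - 194366)/(q(-114) - 185102) = (230557 - 194366)/(-1358/(679 - 114) - 185102) = 36191/(-1358/565 - 185102) = 36191/(-104583988/565) = 36191*(-565/104583988) = -20447915/104583988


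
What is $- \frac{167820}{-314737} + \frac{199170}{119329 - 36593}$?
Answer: $\frac{38285461905}{13020040216} \approx 2.9405$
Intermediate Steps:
$- \frac{167820}{-314737} + \frac{199170}{119329 - 36593} = \left(-167820\right) \left(- \frac{1}{314737}\right) + \frac{199170}{119329 - 36593} = \frac{167820}{314737} + \frac{199170}{82736} = \frac{167820}{314737} + 199170 \cdot \frac{1}{82736} = \frac{167820}{314737} + \frac{99585}{41368} = \frac{38285461905}{13020040216}$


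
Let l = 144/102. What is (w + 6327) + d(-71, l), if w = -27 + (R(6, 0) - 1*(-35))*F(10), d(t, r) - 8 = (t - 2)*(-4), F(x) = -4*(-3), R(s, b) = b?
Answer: 7020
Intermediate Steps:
F(x) = 12
l = 24/17 (l = 144*(1/102) = 24/17 ≈ 1.4118)
d(t, r) = 16 - 4*t (d(t, r) = 8 + (t - 2)*(-4) = 8 + (-2 + t)*(-4) = 8 + (8 - 4*t) = 16 - 4*t)
w = 393 (w = -27 + (0 - 1*(-35))*12 = -27 + (0 + 35)*12 = -27 + 35*12 = -27 + 420 = 393)
(w + 6327) + d(-71, l) = (393 + 6327) + (16 - 4*(-71)) = 6720 + (16 + 284) = 6720 + 300 = 7020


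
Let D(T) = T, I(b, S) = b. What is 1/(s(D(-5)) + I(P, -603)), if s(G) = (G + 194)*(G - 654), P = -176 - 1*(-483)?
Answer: -1/124244 ≈ -8.0487e-6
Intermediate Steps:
P = 307 (P = -176 + 483 = 307)
s(G) = (-654 + G)*(194 + G) (s(G) = (194 + G)*(-654 + G) = (-654 + G)*(194 + G))
1/(s(D(-5)) + I(P, -603)) = 1/((-126876 + (-5)² - 460*(-5)) + 307) = 1/((-126876 + 25 + 2300) + 307) = 1/(-124551 + 307) = 1/(-124244) = -1/124244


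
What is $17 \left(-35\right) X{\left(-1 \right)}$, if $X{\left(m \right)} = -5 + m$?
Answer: $3570$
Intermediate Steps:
$17 \left(-35\right) X{\left(-1 \right)} = 17 \left(-35\right) \left(-5 - 1\right) = \left(-595\right) \left(-6\right) = 3570$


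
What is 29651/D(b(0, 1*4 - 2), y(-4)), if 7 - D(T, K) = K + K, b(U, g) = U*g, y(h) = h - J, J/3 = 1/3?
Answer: 29651/17 ≈ 1744.2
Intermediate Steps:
J = 1 (J = 3/3 = 3*(⅓) = 1)
y(h) = -1 + h (y(h) = h - 1*1 = h - 1 = -1 + h)
D(T, K) = 7 - 2*K (D(T, K) = 7 - (K + K) = 7 - 2*K)
29651/D(b(0, 1*4 - 2), y(-4)) = 29651/(7 - 2*(-1 - 4)) = 29651/(7 - 2*(-5)) = 29651/(7 + 10) = 29651/17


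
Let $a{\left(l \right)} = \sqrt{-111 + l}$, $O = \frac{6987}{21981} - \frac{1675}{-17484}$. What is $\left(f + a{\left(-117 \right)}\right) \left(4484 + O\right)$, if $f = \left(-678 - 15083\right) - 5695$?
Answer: $- \frac{60421464837372}{627967} + \frac{33792765569 i \sqrt{57}}{3767802} \approx -9.6218 \cdot 10^{7} + 67713.0 i$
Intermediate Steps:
$f = -21456$ ($f = -15761 - 5695 = -21456$)
$O = \frac{3117233}{7535604}$ ($O = 6987 \cdot \frac{1}{21981} - - \frac{1675}{17484} = \frac{137}{431} + \frac{1675}{17484} = \frac{3117233}{7535604} \approx 0.41367$)
$\left(f + a{\left(-117 \right)}\right) \left(4484 + O\right) = \left(-21456 + \sqrt{-111 - 117}\right) \left(4484 + \frac{3117233}{7535604}\right) = \left(-21456 + \sqrt{-228}\right) \frac{33792765569}{7535604} = \left(-21456 + 2 i \sqrt{57}\right) \frac{33792765569}{7535604} = - \frac{60421464837372}{627967} + \frac{33792765569 i \sqrt{57}}{3767802}$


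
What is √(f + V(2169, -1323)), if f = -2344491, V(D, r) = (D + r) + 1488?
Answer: I*√2342157 ≈ 1530.4*I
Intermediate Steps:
V(D, r) = 1488 + D + r
√(f + V(2169, -1323)) = √(-2344491 + (1488 + 2169 - 1323)) = √(-2344491 + 2334) = √(-2342157) = I*√2342157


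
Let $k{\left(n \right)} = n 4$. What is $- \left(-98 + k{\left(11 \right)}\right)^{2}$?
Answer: $-2916$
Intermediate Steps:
$k{\left(n \right)} = 4 n$
$- \left(-98 + k{\left(11 \right)}\right)^{2} = - \left(-98 + 4 \cdot 11\right)^{2} = - \left(-98 + 44\right)^{2} = - \left(-54\right)^{2} = \left(-1\right) 2916 = -2916$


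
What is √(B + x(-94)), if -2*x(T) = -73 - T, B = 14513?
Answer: √58010/2 ≈ 120.43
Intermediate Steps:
x(T) = 73/2 + T/2 (x(T) = -(-73 - T)/2 = 73/2 + T/2)
√(B + x(-94)) = √(14513 + (73/2 + (½)*(-94))) = √(14513 + (73/2 - 47)) = √(14513 - 21/2) = √(29005/2) = √58010/2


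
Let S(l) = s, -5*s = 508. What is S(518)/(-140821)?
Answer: 508/704105 ≈ 0.00072148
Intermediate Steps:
s = -508/5 (s = -⅕*508 = -508/5 ≈ -101.60)
S(l) = -508/5
S(518)/(-140821) = -508/5/(-140821) = -508/5*(-1/140821) = 508/704105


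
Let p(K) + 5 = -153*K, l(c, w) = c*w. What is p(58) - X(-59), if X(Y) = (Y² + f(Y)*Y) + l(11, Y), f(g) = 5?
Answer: -11416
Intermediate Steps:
X(Y) = Y² + 16*Y (X(Y) = (Y² + 5*Y) + 11*Y = Y² + 16*Y)
p(K) = -5 - 153*K
p(58) - X(-59) = (-5 - 153*58) - (-59)*(16 - 59) = (-5 - 8874) - (-59)*(-43) = -8879 - 1*2537 = -8879 - 2537 = -11416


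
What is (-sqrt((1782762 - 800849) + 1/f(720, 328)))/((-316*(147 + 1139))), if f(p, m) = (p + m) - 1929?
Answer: sqrt(190530643778)/179008628 ≈ 0.0024384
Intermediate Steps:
f(p, m) = -1929 + m + p (f(p, m) = (m + p) - 1929 = -1929 + m + p)
(-sqrt((1782762 - 800849) + 1/f(720, 328)))/((-316*(147 + 1139))) = (-sqrt((1782762 - 800849) + 1/(-1929 + 328 + 720)))/((-316*(147 + 1139))) = (-sqrt(981913 + 1/(-881)))/((-316*1286)) = -sqrt(981913 - 1/881)/(-406376) = -sqrt(865065352/881)*(-1/406376) = -2*sqrt(190530643778)/881*(-1/406376) = sqrt(190530643778)/179008628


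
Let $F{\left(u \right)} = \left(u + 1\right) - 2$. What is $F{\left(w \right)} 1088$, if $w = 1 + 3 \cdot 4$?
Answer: $13056$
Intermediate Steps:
$w = 13$ ($w = 1 + 12 = 13$)
$F{\left(u \right)} = -1 + u$ ($F{\left(u \right)} = \left(1 + u\right) - 2 = -1 + u$)
$F{\left(w \right)} 1088 = \left(-1 + 13\right) 1088 = 12 \cdot 1088 = 13056$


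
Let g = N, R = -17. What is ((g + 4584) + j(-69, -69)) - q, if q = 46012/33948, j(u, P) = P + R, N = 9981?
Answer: 122871770/8487 ≈ 14478.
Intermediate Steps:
j(u, P) = -17 + P (j(u, P) = P - 17 = -17 + P)
g = 9981
q = 11503/8487 (q = 46012*(1/33948) = 11503/8487 ≈ 1.3554)
((g + 4584) + j(-69, -69)) - q = ((9981 + 4584) + (-17 - 69)) - 1*11503/8487 = (14565 - 86) - 11503/8487 = 14479 - 11503/8487 = 122871770/8487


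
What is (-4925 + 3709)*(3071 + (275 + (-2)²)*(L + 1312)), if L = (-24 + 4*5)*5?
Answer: -442063424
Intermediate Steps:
L = -20 (L = (-24 + 20)*5 = -4*5 = -20)
(-4925 + 3709)*(3071 + (275 + (-2)²)*(L + 1312)) = (-4925 + 3709)*(3071 + (275 + (-2)²)*(-20 + 1312)) = -1216*(3071 + (275 + 4)*1292) = -1216*(3071 + 279*1292) = -1216*(3071 + 360468) = -1216*363539 = -442063424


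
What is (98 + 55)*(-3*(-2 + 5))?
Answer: -1377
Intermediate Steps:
(98 + 55)*(-3*(-2 + 5)) = 153*(-3*3) = 153*(-9) = -1377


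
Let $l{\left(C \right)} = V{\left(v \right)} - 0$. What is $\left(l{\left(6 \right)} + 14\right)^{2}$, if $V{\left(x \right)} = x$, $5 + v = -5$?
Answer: $16$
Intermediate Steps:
$v = -10$ ($v = -5 - 5 = -10$)
$l{\left(C \right)} = -10$ ($l{\left(C \right)} = -10 - 0 = -10 + 0 = -10$)
$\left(l{\left(6 \right)} + 14\right)^{2} = \left(-10 + 14\right)^{2} = 4^{2} = 16$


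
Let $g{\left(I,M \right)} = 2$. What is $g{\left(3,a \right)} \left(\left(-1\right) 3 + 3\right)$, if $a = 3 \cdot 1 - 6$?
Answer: $0$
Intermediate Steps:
$a = -3$ ($a = 3 - 6 = -3$)
$g{\left(3,a \right)} \left(\left(-1\right) 3 + 3\right) = 2 \left(\left(-1\right) 3 + 3\right) = 2 \left(-3 + 3\right) = 2 \cdot 0 = 0$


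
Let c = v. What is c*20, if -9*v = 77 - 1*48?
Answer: -580/9 ≈ -64.444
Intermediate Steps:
v = -29/9 (v = -(77 - 1*48)/9 = -(77 - 48)/9 = -⅑*29 = -29/9 ≈ -3.2222)
c = -29/9 ≈ -3.2222
c*20 = -29/9*20 = -580/9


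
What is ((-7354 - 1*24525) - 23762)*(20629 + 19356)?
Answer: -2224805385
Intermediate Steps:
((-7354 - 1*24525) - 23762)*(20629 + 19356) = ((-7354 - 24525) - 23762)*39985 = (-31879 - 23762)*39985 = -55641*39985 = -2224805385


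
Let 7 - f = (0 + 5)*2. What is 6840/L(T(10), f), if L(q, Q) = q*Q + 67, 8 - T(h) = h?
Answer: 6840/73 ≈ 93.699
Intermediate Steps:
T(h) = 8 - h
f = -3 (f = 7 - (0 + 5)*2 = 7 - 5*2 = 7 - 1*10 = 7 - 10 = -3)
L(q, Q) = 67 + Q*q (L(q, Q) = Q*q + 67 = 67 + Q*q)
6840/L(T(10), f) = 6840/(67 - 3*(8 - 1*10)) = 6840/(67 - 3*(8 - 10)) = 6840/(67 - 3*(-2)) = 6840/(67 + 6) = 6840/73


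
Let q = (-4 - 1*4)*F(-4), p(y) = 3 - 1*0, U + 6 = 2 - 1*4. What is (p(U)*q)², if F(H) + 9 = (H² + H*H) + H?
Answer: 207936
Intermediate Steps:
U = -8 (U = -6 + (2 - 1*4) = -6 + (2 - 4) = -6 - 2 = -8)
p(y) = 3 (p(y) = 3 + 0 = 3)
F(H) = -9 + H + 2*H² (F(H) = -9 + ((H² + H*H) + H) = -9 + ((H² + H²) + H) = -9 + (2*H² + H) = -9 + (H + 2*H²) = -9 + H + 2*H²)
q = -152 (q = (-4 - 1*4)*(-9 - 4 + 2*(-4)²) = (-4 - 4)*(-9 - 4 + 2*16) = -8*(-9 - 4 + 32) = -8*19 = -152)
(p(U)*q)² = (3*(-152))² = (-456)² = 207936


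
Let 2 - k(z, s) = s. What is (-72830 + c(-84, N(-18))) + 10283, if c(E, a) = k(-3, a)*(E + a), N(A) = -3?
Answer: -62982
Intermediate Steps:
k(z, s) = 2 - s
c(E, a) = (2 - a)*(E + a)
(-72830 + c(-84, N(-18))) + 10283 = (-72830 - (-2 - 3)*(-84 - 3)) + 10283 = (-72830 - 1*(-5)*(-87)) + 10283 = (-72830 - 435) + 10283 = -73265 + 10283 = -62982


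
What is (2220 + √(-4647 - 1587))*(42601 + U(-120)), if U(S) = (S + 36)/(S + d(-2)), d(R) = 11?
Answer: 10308776460/109 + 4643593*I*√6234/109 ≈ 9.4576e+7 + 3.3637e+6*I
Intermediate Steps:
U(S) = (36 + S)/(11 + S) (U(S) = (S + 36)/(S + 11) = (36 + S)/(11 + S))
(2220 + √(-4647 - 1587))*(42601 + U(-120)) = (2220 + √(-4647 - 1587))*(42601 + (36 - 120)/(11 - 120)) = (2220 + √(-6234))*(42601 - 84/(-109)) = (2220 + I*√6234)*(42601 - 1/109*(-84)) = (2220 + I*√6234)*(42601 + 84/109) = (2220 + I*√6234)*(4643593/109) = 10308776460/109 + 4643593*I*√6234/109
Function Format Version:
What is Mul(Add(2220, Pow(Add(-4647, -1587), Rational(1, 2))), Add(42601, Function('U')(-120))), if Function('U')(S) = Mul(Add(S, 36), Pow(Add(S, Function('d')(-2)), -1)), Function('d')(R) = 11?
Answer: Add(Rational(10308776460, 109), Mul(Rational(4643593, 109), I, Pow(6234, Rational(1, 2)))) ≈ Add(9.4576e+7, Mul(3.3637e+6, I))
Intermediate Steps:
Function('U')(S) = Mul(Pow(Add(11, S), -1), Add(36, S)) (Function('U')(S) = Mul(Add(S, 36), Pow(Add(S, 11), -1)) = Mul(Add(36, S), Pow(Add(11, S), -1)) = Mul(Pow(Add(11, S), -1), Add(36, S)))
Mul(Add(2220, Pow(Add(-4647, -1587), Rational(1, 2))), Add(42601, Function('U')(-120))) = Mul(Add(2220, Pow(Add(-4647, -1587), Rational(1, 2))), Add(42601, Mul(Pow(Add(11, -120), -1), Add(36, -120)))) = Mul(Add(2220, Pow(-6234, Rational(1, 2))), Add(42601, Mul(Pow(-109, -1), -84))) = Mul(Add(2220, Mul(I, Pow(6234, Rational(1, 2)))), Add(42601, Mul(Rational(-1, 109), -84))) = Mul(Add(2220, Mul(I, Pow(6234, Rational(1, 2)))), Add(42601, Rational(84, 109))) = Mul(Add(2220, Mul(I, Pow(6234, Rational(1, 2)))), Rational(4643593, 109)) = Add(Rational(10308776460, 109), Mul(Rational(4643593, 109), I, Pow(6234, Rational(1, 2))))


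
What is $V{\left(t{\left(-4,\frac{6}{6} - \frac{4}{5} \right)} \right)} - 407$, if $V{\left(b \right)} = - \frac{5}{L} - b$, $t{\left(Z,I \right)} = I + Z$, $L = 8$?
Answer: $- \frac{16153}{40} \approx -403.83$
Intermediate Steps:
$V{\left(b \right)} = - \frac{5}{8} - b$
$V{\left(t{\left(-4,\frac{6}{6} - \frac{4}{5} \right)} \right)} - 407 = \left(- \frac{5}{8} - \left(\left(\frac{6}{6} - \frac{4}{5}\right) - 4\right)\right) - 407 = \left(- \frac{5}{8} - \left(\left(6 \cdot \frac{1}{6} - \frac{4}{5}\right) - 4\right)\right) - 407 = \left(- \frac{5}{8} - \left(\left(1 - \frac{4}{5}\right) - 4\right)\right) - 407 = \left(- \frac{5}{8} - \left(\frac{1}{5} - 4\right)\right) - 407 = \left(- \frac{5}{8} - - \frac{19}{5}\right) - 407 = \left(- \frac{5}{8} + \frac{19}{5}\right) - 407 = \frac{127}{40} - 407 = - \frac{16153}{40}$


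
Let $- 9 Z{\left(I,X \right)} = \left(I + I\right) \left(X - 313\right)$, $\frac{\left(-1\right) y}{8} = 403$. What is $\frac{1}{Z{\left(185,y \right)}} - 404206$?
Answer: $- \frac{58775594459}{145410} \approx -4.0421 \cdot 10^{5}$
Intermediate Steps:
$y = -3224$ ($y = \left(-8\right) 403 = -3224$)
$Z{\left(I,X \right)} = - \frac{2 I \left(-313 + X\right)}{9}$ ($Z{\left(I,X \right)} = - \frac{\left(I + I\right) \left(X - 313\right)}{9} = - \frac{2 I \left(-313 + X\right)}{9}$)
$\frac{1}{Z{\left(185,y \right)}} - 404206 = \frac{1}{\frac{2}{9} \cdot 185 \left(313 - -3224\right)} - 404206 = \frac{1}{\frac{2}{9} \cdot 185 \left(313 + 3224\right)} - 404206 = \frac{1}{\frac{2}{9} \cdot 185 \cdot 3537} - 404206 = \frac{1}{145410} - 404206 = - \frac{58775594459}{145410}$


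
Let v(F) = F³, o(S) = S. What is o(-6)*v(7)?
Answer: -2058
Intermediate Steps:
o(-6)*v(7) = -6*7³ = -6*343 = -2058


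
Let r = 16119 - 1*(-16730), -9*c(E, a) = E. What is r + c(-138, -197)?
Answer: 98593/3 ≈ 32864.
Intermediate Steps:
c(E, a) = -E/9
r = 32849 (r = 16119 + 16730 = 32849)
r + c(-138, -197) = 32849 - 1/9*(-138) = 32849 + 46/3 = 98593/3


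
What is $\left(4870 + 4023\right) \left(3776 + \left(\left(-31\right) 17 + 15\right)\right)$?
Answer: $29026752$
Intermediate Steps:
$\left(4870 + 4023\right) \left(3776 + \left(\left(-31\right) 17 + 15\right)\right) = 8893 \left(3776 + \left(-527 + 15\right)\right) = 8893 \left(3776 - 512\right) = 8893 \cdot 3264 = 29026752$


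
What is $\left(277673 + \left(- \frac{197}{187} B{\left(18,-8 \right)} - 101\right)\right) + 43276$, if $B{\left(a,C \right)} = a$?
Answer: $\frac{59995030}{187} \approx 3.2083 \cdot 10^{5}$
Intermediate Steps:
$\left(277673 + \left(- \frac{197}{187} B{\left(18,-8 \right)} - 101\right)\right) + 43276 = \left(277673 - \left(101 - - \frac{197}{187} \cdot 18\right)\right) + 43276 = \left(277673 - \left(101 - \left(-197\right) \frac{1}{187} \cdot 18\right)\right) + 43276 = \left(277673 - \frac{22433}{187}\right) + 43276 = \frac{51902418}{187} + 43276 = \frac{59995030}{187}$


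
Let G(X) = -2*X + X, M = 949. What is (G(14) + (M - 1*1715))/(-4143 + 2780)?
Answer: 780/1363 ≈ 0.57227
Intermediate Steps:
G(X) = -X
(G(14) + (M - 1*1715))/(-4143 + 2780) = (-1*14 + (949 - 1*1715))/(-4143 + 2780) = (-14 + (949 - 1715))/(-1363) = (-14 - 766)*(-1/1363) = -780*(-1/1363) = 780/1363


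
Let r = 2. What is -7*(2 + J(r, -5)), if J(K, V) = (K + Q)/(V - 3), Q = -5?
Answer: -133/8 ≈ -16.625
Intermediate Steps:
J(K, V) = (-5 + K)/(-3 + V) (J(K, V) = (K - 5)/(V - 3) = (-5 + K)/(-3 + V))
-7*(2 + J(r, -5)) = -7*(2 + (-5 + 2)/(-3 - 5)) = -7*(2 - 3/(-8)) = -7*(2 - 1/8*(-3)) = -7*(2 + 3/8) = -7*19/8 = -133/8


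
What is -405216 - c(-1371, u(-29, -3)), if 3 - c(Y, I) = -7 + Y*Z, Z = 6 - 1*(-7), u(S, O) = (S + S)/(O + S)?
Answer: -423049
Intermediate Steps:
u(S, O) = 2*S/(O + S) (u(S, O) = (2*S)/(O + S) = 2*S/(O + S))
Z = 13 (Z = 6 + 7 = 13)
c(Y, I) = 10 - 13*Y (c(Y, I) = 3 - (-7 + Y*13) = 3 - (-7 + 13*Y) = 3 + (7 - 13*Y) = 10 - 13*Y)
-405216 - c(-1371, u(-29, -3)) = -405216 - (10 - 13*(-1371)) = -405216 - (10 + 17823) = -405216 - 1*17833 = -405216 - 17833 = -423049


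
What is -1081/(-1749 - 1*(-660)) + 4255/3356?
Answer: 8261531/3654684 ≈ 2.2605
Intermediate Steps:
-1081/(-1749 - 1*(-660)) + 4255/3356 = -1081/(-1749 + 660) + 4255*(1/3356) = -1081/(-1089) + 4255/3356 = -1081*(-1/1089) + 4255/3356 = 1081/1089 + 4255/3356 = 8261531/3654684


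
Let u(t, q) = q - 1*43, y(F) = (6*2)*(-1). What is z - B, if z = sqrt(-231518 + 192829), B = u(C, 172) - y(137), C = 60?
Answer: -141 + I*sqrt(38689) ≈ -141.0 + 196.7*I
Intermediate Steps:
y(F) = -12 (y(F) = 12*(-1) = -12)
u(t, q) = -43 + q (u(t, q) = q - 43 = -43 + q)
B = 141 (B = (-43 + 172) - 1*(-12) = 129 + 12 = 141)
z = I*sqrt(38689) (z = sqrt(-38689) = I*sqrt(38689) ≈ 196.7*I)
z - B = I*sqrt(38689) - 1*141 = I*sqrt(38689) - 141 = -141 + I*sqrt(38689)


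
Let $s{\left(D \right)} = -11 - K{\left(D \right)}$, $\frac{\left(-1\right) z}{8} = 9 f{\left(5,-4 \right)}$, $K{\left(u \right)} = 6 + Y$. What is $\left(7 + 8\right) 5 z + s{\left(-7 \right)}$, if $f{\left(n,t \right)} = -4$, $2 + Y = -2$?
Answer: $21587$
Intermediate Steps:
$Y = -4$ ($Y = -2 - 2 = -4$)
$K{\left(u \right)} = 2$ ($K{\left(u \right)} = 6 - 4 = 2$)
$z = 288$ ($z = - 8 \cdot 9 \left(-4\right) = \left(-8\right) \left(-36\right) = 288$)
$s{\left(D \right)} = -13$ ($s{\left(D \right)} = -11 - 2 = -13$)
$\left(7 + 8\right) 5 z + s{\left(-7 \right)} = \left(7 + 8\right) 5 \cdot 288 - 13 = 15 \cdot 5 \cdot 288 - 13 = 75 \cdot 288 - 13 = 21600 - 13 = 21587$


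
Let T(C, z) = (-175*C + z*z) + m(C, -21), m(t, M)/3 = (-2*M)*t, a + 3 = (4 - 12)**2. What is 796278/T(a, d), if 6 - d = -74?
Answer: 265426/1137 ≈ 233.44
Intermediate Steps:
a = 61 (a = -3 + (4 - 12)**2 = -3 + (-8)**2 = -3 + 64 = 61)
d = 80 (d = 6 - 1*(-74) = 6 + 74 = 80)
m(t, M) = -6*M*t (m(t, M) = 3*((-2*M)*t) = 3*(-2*M*t) = -6*M*t)
T(C, z) = z**2 - 49*C (T(C, z) = (-175*C + z*z) - 6*(-21)*C = (-175*C + z**2) + 126*C = (z**2 - 175*C) + 126*C = z**2 - 49*C)
796278/T(a, d) = 796278/(80**2 - 49*61) = 796278/(6400 - 2989) = 796278/3411 = 796278*(1/3411) = 265426/1137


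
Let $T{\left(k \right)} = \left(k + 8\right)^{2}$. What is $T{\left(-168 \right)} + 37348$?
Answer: $62948$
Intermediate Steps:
$T{\left(k \right)} = \left(8 + k\right)^{2}$
$T{\left(-168 \right)} + 37348 = \left(8 - 168\right)^{2} + 37348 = \left(-160\right)^{2} + 37348 = 25600 + 37348 = 62948$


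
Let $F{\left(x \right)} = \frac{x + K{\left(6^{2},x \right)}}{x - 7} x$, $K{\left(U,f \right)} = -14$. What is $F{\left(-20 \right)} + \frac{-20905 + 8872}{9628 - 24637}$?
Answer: $- \frac{3293743}{135081} \approx -24.383$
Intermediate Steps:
$F{\left(x \right)} = \frac{x \left(-14 + x\right)}{-7 + x}$ ($F{\left(x \right)} = \frac{x - 14}{x - 7} x = \frac{-14 + x}{-7 + x} x = \frac{x \left(-14 + x\right)}{-7 + x}$)
$F{\left(-20 \right)} + \frac{-20905 + 8872}{9628 - 24637} = - \frac{20 \left(-14 - 20\right)}{-7 - 20} + \frac{-20905 + 8872}{9628 - 24637} = \left(-20\right) \frac{1}{-27} \left(-34\right) - \frac{12033}{-15009} = \left(-20\right) \left(- \frac{1}{27}\right) \left(-34\right) - - \frac{4011}{5003} = - \frac{680}{27} + \frac{4011}{5003} = - \frac{3293743}{135081}$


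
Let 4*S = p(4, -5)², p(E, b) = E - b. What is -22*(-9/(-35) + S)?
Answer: -31581/70 ≈ -451.16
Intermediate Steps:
S = 81/4 (S = (4 - 1*(-5))²/4 = (4 + 5)²/4 = (¼)*9² = (¼)*81 = 81/4 ≈ 20.250)
-22*(-9/(-35) + S) = -22*(-9/(-35) + 81/4) = -22*(-9*(-1/35) + 81/4) = -22*(9/35 + 81/4) = -22*2871/140 = -31581/70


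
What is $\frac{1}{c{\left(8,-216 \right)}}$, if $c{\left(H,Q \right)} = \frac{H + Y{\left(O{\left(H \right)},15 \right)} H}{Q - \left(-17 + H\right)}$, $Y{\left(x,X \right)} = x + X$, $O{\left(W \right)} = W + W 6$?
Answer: $- \frac{23}{64} \approx -0.35938$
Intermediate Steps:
$O{\left(W \right)} = 7 W$ ($O{\left(W \right)} = W + 6 W = 7 W$)
$Y{\left(x,X \right)} = X + x$
$c{\left(H,Q \right)} = \frac{H + H \left(15 + 7 H\right)}{17 + Q - H}$ ($c{\left(H,Q \right)} = \frac{H + \left(15 + 7 H\right) H}{Q - \left(-17 + H\right)} = \frac{H + H \left(15 + 7 H\right)}{17 + Q - H}$)
$\frac{1}{c{\left(8,-216 \right)}} = \frac{1}{8 \frac{1}{17 - 216 - 8} \left(16 + 7 \cdot 8\right)} = \frac{1}{8 \frac{1}{17 - 216 - 8} \left(16 + 56\right)} = \frac{1}{8 \frac{1}{-207} \cdot 72} = \frac{1}{8 \left(- \frac{1}{207}\right) 72} = \frac{1}{- \frac{64}{23}} = - \frac{23}{64}$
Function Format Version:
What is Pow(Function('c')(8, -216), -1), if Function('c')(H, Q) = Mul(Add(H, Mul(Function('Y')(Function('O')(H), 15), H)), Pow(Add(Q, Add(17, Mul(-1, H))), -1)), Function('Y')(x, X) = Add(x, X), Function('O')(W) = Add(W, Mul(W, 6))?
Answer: Rational(-23, 64) ≈ -0.35938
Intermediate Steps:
Function('O')(W) = Mul(7, W) (Function('O')(W) = Add(W, Mul(6, W)) = Mul(7, W))
Function('Y')(x, X) = Add(X, x)
Function('c')(H, Q) = Mul(Pow(Add(17, Q, Mul(-1, H)), -1), Add(H, Mul(H, Add(15, Mul(7, H))))) (Function('c')(H, Q) = Mul(Add(H, Mul(Add(15, Mul(7, H)), H)), Pow(Add(Q, Add(17, Mul(-1, H))), -1)) = Mul(Add(H, Mul(H, Add(15, Mul(7, H)))), Pow(Add(17, Q, Mul(-1, H)), -1)) = Mul(Pow(Add(17, Q, Mul(-1, H)), -1), Add(H, Mul(H, Add(15, Mul(7, H))))))
Pow(Function('c')(8, -216), -1) = Pow(Mul(8, Pow(Add(17, -216, Mul(-1, 8)), -1), Add(16, Mul(7, 8))), -1) = Pow(Mul(8, Pow(Add(17, -216, -8), -1), Add(16, 56)), -1) = Pow(Mul(8, Pow(-207, -1), 72), -1) = Pow(Mul(8, Rational(-1, 207), 72), -1) = Pow(Rational(-64, 23), -1) = Rational(-23, 64)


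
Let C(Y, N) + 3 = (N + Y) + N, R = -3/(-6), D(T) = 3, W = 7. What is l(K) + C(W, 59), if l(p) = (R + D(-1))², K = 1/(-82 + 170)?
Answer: 537/4 ≈ 134.25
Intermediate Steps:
R = ½ (R = -3*(-⅙) = ½ ≈ 0.50000)
C(Y, N) = -3 + Y + 2*N (C(Y, N) = -3 + ((N + Y) + N) = -3 + (Y + 2*N) = -3 + Y + 2*N)
K = 1/88 ≈ 0.011364
l(p) = 49/4 (l(p) = (½ + 3)² = (7/2)² = 49/4)
l(K) + C(W, 59) = 49/4 + (-3 + 7 + 2*59) = 49/4 + (-3 + 7 + 118) = 49/4 + 122 = 537/4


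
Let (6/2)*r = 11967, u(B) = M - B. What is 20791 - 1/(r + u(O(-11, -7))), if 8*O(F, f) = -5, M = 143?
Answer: 687371243/33061 ≈ 20791.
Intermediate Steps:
O(F, f) = -5/8 (O(F, f) = (⅛)*(-5) = -5/8)
u(B) = 143 - B
r = 3989 (r = (⅓)*11967 = 3989)
20791 - 1/(r + u(O(-11, -7))) = 20791 - 1/(3989 + (143 - 1*(-5/8))) = 20791 - 1/(3989 + (143 + 5/8)) = 20791 - 1/(3989 + 1149/8) = 20791 - 1/33061/8 = 20791 - 1*8/33061 = 20791 - 8/33061 = 687371243/33061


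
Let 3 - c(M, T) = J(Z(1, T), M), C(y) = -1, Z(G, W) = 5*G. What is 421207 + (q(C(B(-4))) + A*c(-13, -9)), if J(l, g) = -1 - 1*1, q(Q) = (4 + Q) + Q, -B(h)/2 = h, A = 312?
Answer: 422769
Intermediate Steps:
B(h) = -2*h
q(Q) = 4 + 2*Q
J(l, g) = -2 (J(l, g) = -1 - 1 = -2)
c(M, T) = 5 (c(M, T) = 3 - 1*(-2) = 3 + 2 = 5)
421207 + (q(C(B(-4))) + A*c(-13, -9)) = 421207 + ((4 + 2*(-1)) + 312*5) = 421207 + ((4 - 2) + 1560) = 421207 + (2 + 1560) = 421207 + 1562 = 422769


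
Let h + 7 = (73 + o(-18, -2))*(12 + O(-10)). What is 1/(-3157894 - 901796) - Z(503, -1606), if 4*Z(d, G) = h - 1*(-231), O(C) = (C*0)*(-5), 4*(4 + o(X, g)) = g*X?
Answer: -1177310101/4059690 ≈ -290.00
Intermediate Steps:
o(X, g) = -4 + X*g/4 (o(X, g) = -4 + (g*X)/4 = -4 + (X*g)/4 = -4 + X*g/4)
O(C) = 0 (O(C) = 0*(-5) = 0)
h = 929 (h = -7 + (73 + (-4 + (¼)*(-18)*(-2)))*(12 + 0) = -7 + (73 + (-4 + 9))*12 = -7 + (73 + 5)*12 = -7 + 78*12 = -7 + 936 = 929)
Z(d, G) = 290 (Z(d, G) = (929 - 1*(-231))/4 = (929 + 231)/4 = (¼)*1160 = 290)
1/(-3157894 - 901796) - Z(503, -1606) = 1/(-3157894 - 901796) - 1*290 = 1/(-4059690) - 290 = -1/4059690 - 290 = -1177310101/4059690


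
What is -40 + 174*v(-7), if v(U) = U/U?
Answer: 134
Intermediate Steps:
v(U) = 1
-40 + 174*v(-7) = -40 + 174*1 = -40 + 174 = 134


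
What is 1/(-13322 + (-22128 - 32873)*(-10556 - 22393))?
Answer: 1/1812214627 ≈ 5.5181e-10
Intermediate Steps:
1/(-13322 + (-22128 - 32873)*(-10556 - 22393)) = 1/(-13322 - 55001*(-32949)) = 1/(-13322 + 1812227949) = 1/1812214627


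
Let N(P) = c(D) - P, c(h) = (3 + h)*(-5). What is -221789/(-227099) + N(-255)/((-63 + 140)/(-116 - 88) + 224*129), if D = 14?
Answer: 1315256964143/1338682064993 ≈ 0.98250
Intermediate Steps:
c(h) = -15 - 5*h
N(P) = -85 - P (N(P) = (-15 - 5*14) - P = (-15 - 70) - P = -85 - P)
-221789/(-227099) + N(-255)/((-63 + 140)/(-116 - 88) + 224*129) = -221789/(-227099) + (-85 - 1*(-255))/((-63 + 140)/(-116 - 88) + 224*129) = -221789*(-1/227099) + (-85 + 255)/(77/(-204) + 28896) = 221789/227099 + 170/(77*(-1/204) + 28896) = 221789/227099 + 170/(-77/204 + 28896) = 221789/227099 + 170/(5894707/204) = 221789/227099 + 170*(204/5894707) = 221789/227099 + 34680/5894707 = 1315256964143/1338682064993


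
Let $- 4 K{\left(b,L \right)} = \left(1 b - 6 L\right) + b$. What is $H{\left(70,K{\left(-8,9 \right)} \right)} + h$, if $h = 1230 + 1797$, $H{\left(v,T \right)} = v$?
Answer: $3097$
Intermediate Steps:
$K{\left(b,L \right)} = - \frac{b}{2} + \frac{3 L}{2}$ ($K{\left(b,L \right)} = - \frac{\left(1 b - 6 L\right) + b}{4} = - \frac{\left(b - 6 L\right) + b}{4} = - \frac{- 6 L + 2 b}{4} = - \frac{b}{2} + \frac{3 L}{2}$)
$h = 3027$
$H{\left(70,K{\left(-8,9 \right)} \right)} + h = 70 + 3027 = 3097$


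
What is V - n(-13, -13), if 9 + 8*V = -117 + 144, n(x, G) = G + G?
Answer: 113/4 ≈ 28.250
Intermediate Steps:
n(x, G) = 2*G
V = 9/4 (V = -9/8 + (-117 + 144)/8 = -9/8 + (⅛)*27 = -9/8 + 27/8 = 9/4 ≈ 2.2500)
V - n(-13, -13) = 9/4 - 2*(-13) = 9/4 - 1*(-26) = 9/4 + 26 = 113/4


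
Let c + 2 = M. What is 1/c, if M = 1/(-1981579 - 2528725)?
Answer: -4510304/9020609 ≈ -0.50000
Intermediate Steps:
M = -1/4510304 (M = 1/(-4510304) = -1/4510304 ≈ -2.2171e-7)
c = -9020609/4510304 (c = -2 - 1/4510304 = -9020609/4510304 ≈ -2.0000)
1/c = 1/(-9020609/4510304) = -4510304/9020609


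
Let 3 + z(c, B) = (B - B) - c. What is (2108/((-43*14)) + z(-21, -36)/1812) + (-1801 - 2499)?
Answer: -391196005/90902 ≈ -4303.5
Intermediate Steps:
z(c, B) = -3 - c (z(c, B) = -3 + ((B - B) - c) = -3 + (0 - c) = -3 - c)
(2108/((-43*14)) + z(-21, -36)/1812) + (-1801 - 2499) = (2108/((-43*14)) + (-3 - 1*(-21))/1812) + (-1801 - 2499) = (2108/(-602) + (-3 + 21)*(1/1812)) - 4300 = (2108*(-1/602) + 18*(1/1812)) - 4300 = (-1054/301 + 3/302) - 4300 = -317405/90902 - 4300 = -391196005/90902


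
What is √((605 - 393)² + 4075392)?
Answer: 4*√257521 ≈ 2029.9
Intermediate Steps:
√((605 - 393)² + 4075392) = √(212² + 4075392) = √(44944 + 4075392) = √4120336 = 4*√257521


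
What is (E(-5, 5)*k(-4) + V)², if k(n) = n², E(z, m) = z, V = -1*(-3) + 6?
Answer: 5041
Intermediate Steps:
V = 9 (V = 3 + 6 = 9)
(E(-5, 5)*k(-4) + V)² = (-5*(-4)² + 9)² = (-5*16 + 9)² = (-80 + 9)² = (-71)² = 5041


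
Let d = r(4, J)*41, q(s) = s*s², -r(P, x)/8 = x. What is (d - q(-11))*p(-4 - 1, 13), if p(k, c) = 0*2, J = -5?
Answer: 0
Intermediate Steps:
r(P, x) = -8*x
q(s) = s³
p(k, c) = 0
d = 1640 (d = -8*(-5)*41 = 40*41 = 1640)
(d - q(-11))*p(-4 - 1, 13) = (1640 - 1*(-11)³)*0 = (1640 - 1*(-1331))*0 = (1640 + 1331)*0 = 2971*0 = 0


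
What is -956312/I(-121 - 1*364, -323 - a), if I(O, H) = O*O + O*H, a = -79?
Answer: -956312/353565 ≈ -2.7048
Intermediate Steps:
I(O, H) = O**2 + H*O
-956312/I(-121 - 1*364, -323 - a) = -956312*1/((-121 - 1*364)*((-323 - 1*(-79)) + (-121 - 1*364))) = -956312*1/((-121 - 364)*((-323 + 79) + (-121 - 364))) = -956312*(-1/(485*(-244 - 485))) = -956312/((-485*(-729))) = -956312/353565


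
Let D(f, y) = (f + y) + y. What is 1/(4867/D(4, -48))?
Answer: -92/4867 ≈ -0.018903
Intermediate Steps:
D(f, y) = f + 2*y
1/(4867/D(4, -48)) = 1/(4867/(4 + 2*(-48))) = 1/(4867/(4 - 96)) = 1/(4867/(-92)) = 1/(4867*(-1/92)) = 1/(-4867/92) = -92/4867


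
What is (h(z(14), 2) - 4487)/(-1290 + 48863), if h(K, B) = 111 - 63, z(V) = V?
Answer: -4439/47573 ≈ -0.093309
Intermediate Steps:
h(K, B) = 48
(h(z(14), 2) - 4487)/(-1290 + 48863) = (48 - 4487)/(-1290 + 48863) = -4439/47573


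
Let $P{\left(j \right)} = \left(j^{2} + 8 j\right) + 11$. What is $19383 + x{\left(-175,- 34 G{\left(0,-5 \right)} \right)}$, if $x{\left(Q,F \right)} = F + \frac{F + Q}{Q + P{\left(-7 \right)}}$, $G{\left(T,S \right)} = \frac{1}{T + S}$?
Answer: $\frac{3315824}{171} \approx 19391.0$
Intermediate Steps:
$P{\left(j \right)} = 11 + j^{2} + 8 j$
$G{\left(T,S \right)} = \frac{1}{S + T}$
$x{\left(Q,F \right)} = F + \frac{F + Q}{4 + Q}$ ($x{\left(Q,F \right)} = F + \frac{F + Q}{Q + \left(11 + \left(-7\right)^{2} + 8 \left(-7\right)\right)} = F + \frac{F + Q}{Q + \left(11 + 49 - 56\right)} = F + \frac{F + Q}{Q + 4} = F + \frac{F + Q}{4 + Q}$)
$19383 + x{\left(-175,- 34 G{\left(0,-5 \right)} \right)} = 19383 + \frac{-175 + 5 \left(- \frac{34}{-5 + 0}\right) + - \frac{34}{-5 + 0} \left(-175\right)}{4 - 175} = 19383 + \frac{-175 + 5 \left(- \frac{34}{-5}\right) + - \frac{34}{-5} \left(-175\right)}{-171} = 19383 - \frac{-175 + 5 \left(\left(-34\right) \left(- \frac{1}{5}\right)\right) + \left(-34\right) \left(- \frac{1}{5}\right) \left(-175\right)}{171} = 19383 - \frac{-175 + 5 \cdot \frac{34}{5} + \frac{34}{5} \left(-175\right)}{171} = 19383 - \frac{-175 + 34 - 1190}{171} = 19383 - - \frac{1331}{171} = 19383 + \frac{1331}{171} = \frac{3315824}{171}$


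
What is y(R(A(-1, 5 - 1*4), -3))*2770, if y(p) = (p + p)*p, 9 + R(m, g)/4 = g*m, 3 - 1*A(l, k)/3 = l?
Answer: 179496000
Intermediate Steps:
A(l, k) = 9 - 3*l
R(m, g) = -36 + 4*g*m (R(m, g) = -36 + 4*(g*m) = -36 + 4*g*m)
y(p) = 2*p² (y(p) = (2*p)*p = 2*p²)
y(R(A(-1, 5 - 1*4), -3))*2770 = (2*(-36 + 4*(-3)*(9 - 3*(-1)))²)*2770 = (2*(-36 + 4*(-3)*(9 + 3))²)*2770 = (2*(-36 + 4*(-3)*12)²)*2770 = (2*(-36 - 144)²)*2770 = (2*(-180)²)*2770 = (2*32400)*2770 = 64800*2770 = 179496000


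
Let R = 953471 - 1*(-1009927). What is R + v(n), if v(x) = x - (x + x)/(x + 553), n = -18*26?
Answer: 166849986/85 ≈ 1.9629e+6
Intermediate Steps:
n = -468
v(x) = x - 2*x/(553 + x)
R = 1963398 (R = 953471 + 1009927 = 1963398)
R + v(n) = 1963398 - 468*(551 - 468)/(553 - 468) = 1963398 - 468*83/85 = 1963398 - 468*1/85*83 = 1963398 - 38844/85 = 166849986/85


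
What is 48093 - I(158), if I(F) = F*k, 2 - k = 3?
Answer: 48251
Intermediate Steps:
k = -1 (k = 2 - 1*3 = 2 - 3 = -1)
I(F) = -F (I(F) = F*(-1) = -F)
48093 - I(158) = 48093 - (-1)*158 = 48093 - 1*(-158) = 48093 + 158 = 48251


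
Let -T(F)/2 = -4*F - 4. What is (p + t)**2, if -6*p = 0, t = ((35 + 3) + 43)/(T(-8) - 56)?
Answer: 6561/12544 ≈ 0.52304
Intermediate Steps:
T(F) = 8 + 8*F (T(F) = -2*(-4*F - 4) = -2*(-4 - 4*F) = 8 + 8*F)
t = -81/112 (t = ((35 + 3) + 43)/((8 + 8*(-8)) - 56) = (38 + 43)/((8 - 64) - 56) = 81/(-56 - 56) = 81/(-112) = 81*(-1/112) = -81/112 ≈ -0.72321)
p = 0 (p = -1/6*0 = 0)
(p + t)**2 = (0 - 81/112)**2 = (-81/112)**2 = 6561/12544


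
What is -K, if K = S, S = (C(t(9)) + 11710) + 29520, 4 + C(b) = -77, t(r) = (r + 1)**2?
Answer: -41149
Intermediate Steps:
t(r) = (1 + r)**2
C(b) = -81 (C(b) = -4 - 77 = -81)
S = 41149 (S = (-81 + 11710) + 29520 = 11629 + 29520 = 41149)
K = 41149
-K = -1*41149 = -41149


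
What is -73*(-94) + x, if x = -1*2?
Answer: 6860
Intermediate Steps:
x = -2
-73*(-94) + x = -73*(-94) - 2 = 6862 - 2 = 6860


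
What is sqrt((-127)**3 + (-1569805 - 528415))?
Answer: I*sqrt(4146603) ≈ 2036.3*I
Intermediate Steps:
sqrt((-127)**3 + (-1569805 - 528415)) = sqrt(-2048383 - 2098220) = sqrt(-4146603) = I*sqrt(4146603)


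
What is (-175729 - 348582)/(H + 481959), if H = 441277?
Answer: -524311/923236 ≈ -0.56791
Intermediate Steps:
(-175729 - 348582)/(H + 481959) = (-175729 - 348582)/(441277 + 481959) = -524311/923236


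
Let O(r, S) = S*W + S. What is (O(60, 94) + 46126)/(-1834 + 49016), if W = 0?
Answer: 23110/23591 ≈ 0.97961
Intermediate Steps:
O(r, S) = S (O(r, S) = S*0 + S = 0 + S = S)
(O(60, 94) + 46126)/(-1834 + 49016) = (94 + 46126)/(-1834 + 49016) = 46220/47182 = 46220*(1/47182) = 23110/23591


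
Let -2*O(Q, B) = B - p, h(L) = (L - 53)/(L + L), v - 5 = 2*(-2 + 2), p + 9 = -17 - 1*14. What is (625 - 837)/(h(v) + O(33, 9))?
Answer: 2120/293 ≈ 7.2355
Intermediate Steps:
p = -40 (p = -9 + (-17 - 1*14) = -9 + (-17 - 14) = -9 - 31 = -40)
v = 5 (v = 5 + 2*(-2 + 2) = 5 + 2*0 = 5 + 0 = 5)
h(L) = (-53 + L)/(2*L) (h(L) = (-53 + L)/((2*L)) = (-53 + L)*(1/(2*L)) = (-53 + L)/(2*L))
O(Q, B) = -20 - B/2 (O(Q, B) = -(B - 1*(-40))/2 = -(B + 40)/2 = -(40 + B)/2 = -20 - B/2)
(625 - 837)/(h(v) + O(33, 9)) = (625 - 837)/((½)*(-53 + 5)/5 + (-20 - ½*9)) = -212/((½)*(⅕)*(-48) + (-20 - 9/2)) = -212/(-24/5 - 49/2) = -212/(-293/10) = -212*(-10/293) = 2120/293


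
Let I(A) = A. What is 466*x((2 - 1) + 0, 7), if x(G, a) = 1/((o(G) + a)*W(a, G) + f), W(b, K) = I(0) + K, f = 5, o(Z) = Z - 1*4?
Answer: 466/9 ≈ 51.778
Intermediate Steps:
o(Z) = -4 + Z (o(Z) = Z - 4 = -4 + Z)
W(b, K) = K (W(b, K) = 0 + K = K)
x(G, a) = 1/(5 + G*(-4 + G + a)) (x(G, a) = 1/(((-4 + G) + a)*G + 5) = 1/((-4 + G + a)*G + 5) = 1/(G*(-4 + G + a) + 5) = 1/(5 + G*(-4 + G + a)))
466*x((2 - 1) + 0, 7) = 466/(5 + ((2 - 1) + 0)*7 + ((2 - 1) + 0)*(-4 + ((2 - 1) + 0))) = 466/(5 + (1 + 0)*7 + (1 + 0)*(-4 + (1 + 0))) = 466/(5 + 1*7 + 1*(-4 + 1)) = 466/(5 + 7 + 1*(-3)) = 466/(5 + 7 - 3) = 466/9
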